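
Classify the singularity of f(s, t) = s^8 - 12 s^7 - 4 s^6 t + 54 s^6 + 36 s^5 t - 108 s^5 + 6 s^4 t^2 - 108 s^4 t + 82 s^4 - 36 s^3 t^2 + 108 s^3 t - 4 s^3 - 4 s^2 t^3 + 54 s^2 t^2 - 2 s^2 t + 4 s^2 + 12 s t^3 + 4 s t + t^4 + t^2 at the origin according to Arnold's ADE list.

The Hessian of f at 0 has rank 1. Corank 1: A-series; mu = 3 gives A_3.

A3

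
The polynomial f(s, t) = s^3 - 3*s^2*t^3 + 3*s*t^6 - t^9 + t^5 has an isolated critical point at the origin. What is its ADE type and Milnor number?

The Hessian of f at 0 is [[0, 0], [0, 0]] with rank 0, so corank 2. A Groebner basis of the Jacobian ideal J(f) in C{s,t} is {-s^2/2 + s*t^3, t^4, s^3, s^2*t}; counting standard monomials gives mu = 8. Corank 2; j^3 = s^3 is a perfect cube, so E-series; the 5-jet and mu = 8 give E_8.

Type E_8, Milnor number mu = 8.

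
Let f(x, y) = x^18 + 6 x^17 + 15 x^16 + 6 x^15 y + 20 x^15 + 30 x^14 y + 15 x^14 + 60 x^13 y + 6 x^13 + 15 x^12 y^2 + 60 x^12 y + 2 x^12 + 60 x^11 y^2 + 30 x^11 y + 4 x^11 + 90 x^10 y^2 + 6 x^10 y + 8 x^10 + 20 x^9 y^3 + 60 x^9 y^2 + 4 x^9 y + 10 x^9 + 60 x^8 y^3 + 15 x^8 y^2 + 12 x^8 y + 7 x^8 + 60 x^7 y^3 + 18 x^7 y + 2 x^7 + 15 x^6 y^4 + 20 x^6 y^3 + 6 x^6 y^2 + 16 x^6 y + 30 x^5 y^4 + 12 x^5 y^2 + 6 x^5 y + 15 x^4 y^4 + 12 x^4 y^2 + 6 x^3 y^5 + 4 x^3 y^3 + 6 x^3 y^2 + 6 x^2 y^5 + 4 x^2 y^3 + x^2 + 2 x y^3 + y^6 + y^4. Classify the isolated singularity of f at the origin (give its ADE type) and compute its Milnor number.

Type A_{3}, Milnor number mu = 3.

The Hessian of f at 0 has rank 1. Corank 1: A-series; mu = 3 gives A_3.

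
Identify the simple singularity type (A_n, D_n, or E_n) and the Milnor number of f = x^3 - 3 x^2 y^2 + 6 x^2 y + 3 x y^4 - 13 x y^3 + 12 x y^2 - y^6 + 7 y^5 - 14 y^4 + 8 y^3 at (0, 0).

The Hessian of f at 0 has rank 0. Corank 2; j^3 = (x + 2*y)^3 is a perfect cube, so E-series; the 4-jet and mu = 7 give E_7.

Type E_{7}, Milnor number mu = 7.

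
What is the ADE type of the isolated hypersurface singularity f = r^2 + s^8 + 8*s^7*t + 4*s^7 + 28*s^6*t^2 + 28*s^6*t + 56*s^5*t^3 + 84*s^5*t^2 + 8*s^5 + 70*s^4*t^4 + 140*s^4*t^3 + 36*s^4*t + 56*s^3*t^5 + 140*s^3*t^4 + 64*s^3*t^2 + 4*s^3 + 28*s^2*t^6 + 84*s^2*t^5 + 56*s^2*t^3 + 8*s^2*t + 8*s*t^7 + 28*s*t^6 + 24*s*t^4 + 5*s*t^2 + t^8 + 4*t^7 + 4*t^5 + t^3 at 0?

The Hessian of f at 0 has rank 1. Corank 2; j^3 = (s + t)*(2*s + t)^2 has shape L^2 M (L != M), so D-series; mu = 9 gives D_9.

D9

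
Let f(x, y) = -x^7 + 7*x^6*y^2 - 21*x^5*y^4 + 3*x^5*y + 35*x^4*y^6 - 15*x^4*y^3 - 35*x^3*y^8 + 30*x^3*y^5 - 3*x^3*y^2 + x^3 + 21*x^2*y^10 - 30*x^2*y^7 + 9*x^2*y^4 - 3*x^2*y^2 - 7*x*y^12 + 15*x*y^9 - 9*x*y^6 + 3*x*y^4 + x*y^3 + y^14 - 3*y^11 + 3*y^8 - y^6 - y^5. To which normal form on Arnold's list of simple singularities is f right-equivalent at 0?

E_{7}

The Hessian of f at 0 is [[0, 0], [0, 0]] with rank 0, so corank 2. A Groebner basis of the Jacobian ideal J(f) in C{x,y} is {-x^2 + y^4 - y^3/3, x^3, x^2*y + x^2/3 + y^3/9, -x^2 + x*y^2 - y^3/3}; counting standard monomials gives mu = 7. Corank 2; j^3 = x^3 is a perfect cube, so E-series; the 4-jet and mu = 7 give E_7.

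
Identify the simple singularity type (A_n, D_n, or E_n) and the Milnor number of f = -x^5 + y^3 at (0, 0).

The Hessian of f at 0 has rank 0. Corank 2; j^3 = y^3 is a perfect cube, so E-series; the 5-jet and mu = 8 give E_8.

Type E_8, Milnor number mu = 8.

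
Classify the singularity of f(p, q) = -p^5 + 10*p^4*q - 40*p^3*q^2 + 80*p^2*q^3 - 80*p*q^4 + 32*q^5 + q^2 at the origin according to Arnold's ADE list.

A_{4}

The Hessian of f at 0 has rank 1. Corank 1: A-series; mu = 4 gives A_4.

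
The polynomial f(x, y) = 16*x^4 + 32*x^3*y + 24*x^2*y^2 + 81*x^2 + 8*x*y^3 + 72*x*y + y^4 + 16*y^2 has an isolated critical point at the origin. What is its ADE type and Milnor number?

Type A3, Milnor number mu = 3.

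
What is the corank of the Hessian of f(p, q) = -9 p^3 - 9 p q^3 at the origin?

Hessian at 0 has rank 0.

2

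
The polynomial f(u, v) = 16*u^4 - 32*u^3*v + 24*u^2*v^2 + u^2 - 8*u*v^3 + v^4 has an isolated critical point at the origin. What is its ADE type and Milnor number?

Type A_{3}, Milnor number mu = 3.

The Hessian of f at 0 has rank 1. Corank 1: A-series; mu = 3 gives A_3.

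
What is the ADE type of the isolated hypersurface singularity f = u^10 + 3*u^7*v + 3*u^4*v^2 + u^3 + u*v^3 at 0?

E_7

The Hessian of f at 0 is [[0, 0], [0, 0]] with rank 0, so corank 2. A Groebner basis of the Jacobian ideal J(f) in C{u,v} is {u^3, u*v^2, 3*u^2 + v^3}; counting standard monomials gives mu = 7. Corank 2; j^3 = u^3 is a perfect cube, so E-series; the 4-jet and mu = 7 give E_7.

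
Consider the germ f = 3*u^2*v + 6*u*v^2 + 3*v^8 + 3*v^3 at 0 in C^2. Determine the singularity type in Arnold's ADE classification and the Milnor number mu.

Type D9, Milnor number mu = 9.

The Hessian of f at 0 has rank 0. Corank 2; j^3 = 3*v*(u + v)^2 has shape L^2 M (L != M), so D-series; mu = 9 gives D_9.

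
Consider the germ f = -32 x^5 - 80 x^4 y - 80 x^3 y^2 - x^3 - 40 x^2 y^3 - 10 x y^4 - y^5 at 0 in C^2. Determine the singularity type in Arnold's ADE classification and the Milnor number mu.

Type E_8, Milnor number mu = 8.

The Hessian of f at 0 has rank 0. Corank 2; j^3 = -x^3 is a perfect cube, so E-series; the 5-jet and mu = 8 give E_8.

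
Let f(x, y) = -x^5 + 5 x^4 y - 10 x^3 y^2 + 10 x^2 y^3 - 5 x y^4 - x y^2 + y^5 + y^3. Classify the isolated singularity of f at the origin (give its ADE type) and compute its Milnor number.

The Hessian of f at 0 has rank 0. Corank 2; j^3 = -y^2*(x - y) has shape L^2 M (L != M), so D-series; mu = 6 gives D_6.

Type D_6, Milnor number mu = 6.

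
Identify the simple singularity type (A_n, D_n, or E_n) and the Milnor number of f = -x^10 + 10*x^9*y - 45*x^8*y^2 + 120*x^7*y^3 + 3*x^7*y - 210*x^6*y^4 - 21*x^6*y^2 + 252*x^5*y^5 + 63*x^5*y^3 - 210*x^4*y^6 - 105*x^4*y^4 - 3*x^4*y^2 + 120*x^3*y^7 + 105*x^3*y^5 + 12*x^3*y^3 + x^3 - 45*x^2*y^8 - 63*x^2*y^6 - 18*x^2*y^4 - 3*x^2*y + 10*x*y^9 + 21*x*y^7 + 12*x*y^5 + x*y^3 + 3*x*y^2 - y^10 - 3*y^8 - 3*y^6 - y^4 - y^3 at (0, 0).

Type E_{7}, Milnor number mu = 7.

The Hessian of f at 0 is [[0, 0], [0, 0]] with rank 0, so corank 2. A Groebner basis of the Jacobian ideal J(f) in C{x,y} is {x^3 - 3*x^2*y - 6*x^2 + 12*x*y - 6*y^2, 3*x^2 + x*y^2 - 6*x*y + 3*y^2, 3*x^2 - 6*x*y + y^3 + 3*y^2}; counting standard monomials gives mu = 7. Corank 2; j^3 = (x - y)^3 is a perfect cube, so E-series; the 4-jet and mu = 7 give E_7.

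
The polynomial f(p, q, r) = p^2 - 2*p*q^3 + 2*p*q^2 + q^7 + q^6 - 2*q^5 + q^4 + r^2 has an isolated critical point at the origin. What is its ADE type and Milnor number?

Type A_6, Milnor number mu = 6.

The Hessian of f at 0 is [[2, 0, 0], [0, 0, 0], [0, 0, 2]] with rank 2, so corank 1. A Groebner basis of the Jacobian ideal J(f) in C{p,q,r} is {p^3, p^2*q + p^2/2 - p*q/2 - p/2 - q^2/2, p^2/2 + p*q^2 + p*q/2 + p/2 + q^2/2, -p + q^3 - q^2, r}; counting standard monomials gives mu = 6. Corank 1: A-series; mu = 6 gives A_6.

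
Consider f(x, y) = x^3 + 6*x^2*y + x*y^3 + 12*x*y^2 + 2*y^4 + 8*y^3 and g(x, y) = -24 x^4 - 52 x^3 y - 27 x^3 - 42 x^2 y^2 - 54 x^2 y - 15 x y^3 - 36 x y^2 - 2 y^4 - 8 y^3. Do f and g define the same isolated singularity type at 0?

Yes.

The Hessian of f at 0 is [[0, 0], [0, 0]] with rank 0, so corank 2. A Groebner basis of the Jacobian ideal J(f) in C{x,y} is {x^3 + 6*x^2*y + 48*x^2 + 192*x*y + 192*y^2, -6*x^2 + x*y^2 - 24*x*y - 24*y^2, 3*x^2 + 12*x*y + y^3 + 12*y^2}; counting standard monomials gives mu = 7. Corank 2; j^3 = (x + 2*y)^3 is a perfect cube, so E-series; the 4-jet and mu = 7 give E_7. The Hessian of g at 0 is [[0, 0], [0, 0]] with rank 0, so corank 2. A Groebner basis of the Jacobian ideal J(g) in C{x,y} is {19683*x^2/4 + 6561*x*y + y^4 - 27*y^3/4 + 2187*y^2, x^3 + 189*x^2/2 + 126*x*y + y^3/6 + 42*y^2, x^2*y - 405*x^2/4 - 135*x*y - 11*y^3/36 - 45*y^2, 81*x^2 + x*y^2 + 108*x*y + 5*y^3/9 + 36*y^2}; counting standard monomials gives mu = 7. Corank 2; j^3 = -(3*x + 2*y)^3 is a perfect cube, so E-series; the 4-jet and mu = 7 give E_7. Both have type E_7, hence right-equivalent.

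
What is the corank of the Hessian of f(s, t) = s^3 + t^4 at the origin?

The Hessian at 0 is [[0, 0], [0, 0]] of rank 0; hence corank 2.

2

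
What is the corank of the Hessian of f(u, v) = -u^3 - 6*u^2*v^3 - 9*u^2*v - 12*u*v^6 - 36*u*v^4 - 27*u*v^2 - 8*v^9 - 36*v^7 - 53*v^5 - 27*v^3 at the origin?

The Hessian at 0 is [[0, 0], [0, 0]] of rank 0; hence corank 2.

2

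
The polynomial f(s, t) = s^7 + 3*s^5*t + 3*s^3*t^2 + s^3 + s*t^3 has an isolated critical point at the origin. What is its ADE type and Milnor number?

The Hessian of f at 0 is [[0, 0], [0, 0]] with rank 0, so corank 2. A Groebner basis of the Jacobian ideal J(f) in C{s,t} is {s^3, s*t^2, 3*s^2 + t^3}; counting standard monomials gives mu = 7. Corank 2; j^3 = s^3 is a perfect cube, so E-series; the 4-jet and mu = 7 give E_7.

Type E7, Milnor number mu = 7.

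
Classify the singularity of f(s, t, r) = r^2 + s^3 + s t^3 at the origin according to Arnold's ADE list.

The Hessian of f at 0 has rank 1. Corank 2; j^3 = s^3 is a perfect cube, so E-series; the 4-jet and mu = 7 give E_7.

E7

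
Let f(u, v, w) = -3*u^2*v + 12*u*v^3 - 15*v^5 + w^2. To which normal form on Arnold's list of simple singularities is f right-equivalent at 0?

The Hessian of f at 0 is [[0, 0, 0], [0, 0, 0], [0, 0, 2]] with rank 1, so corank 2. A Groebner basis of the Jacobian ideal J(f) in C{u,v,w} is {u^3, u^2*v, 2*u^2 + u*v^2, -u*v/2 + v^3, w}; counting standard monomials gives mu = 6. Corank 2; j^3 = -3*u^2*v has shape L^2 M (L != M), so D-series; mu = 6 gives D_6.

D_{6}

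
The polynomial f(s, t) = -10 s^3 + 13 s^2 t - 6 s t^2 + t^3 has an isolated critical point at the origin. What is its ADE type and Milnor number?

Type D_{4}, Milnor number mu = 4.

The Hessian of f at 0 is [[0, 0], [0, 0]] with rank 0, so corank 2. A Groebner basis of the Jacobian ideal J(f) in C{s,t} is {t^3, s^2 - 3*t^2/11, s*t - 6*t^2/11}; counting standard monomials gives mu = 4. Corank 2; j^3 = -(2*s - t)*(5*s^2 - 4*s*t + t^2) splits into three distinct lines over C (the quadratic factor has nonzero discriminant), so D_4.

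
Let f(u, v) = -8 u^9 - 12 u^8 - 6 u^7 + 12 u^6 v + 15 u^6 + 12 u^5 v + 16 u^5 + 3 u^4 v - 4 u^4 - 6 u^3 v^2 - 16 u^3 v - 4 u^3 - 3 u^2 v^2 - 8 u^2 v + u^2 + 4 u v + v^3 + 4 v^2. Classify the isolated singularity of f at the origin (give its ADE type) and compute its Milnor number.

The Hessian of f at 0 has rank 1. Corank 1: A-series; mu = 2 gives A_2.

Type A_2, Milnor number mu = 2.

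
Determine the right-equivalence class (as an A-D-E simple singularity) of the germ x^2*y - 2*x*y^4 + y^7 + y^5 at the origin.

D_{6}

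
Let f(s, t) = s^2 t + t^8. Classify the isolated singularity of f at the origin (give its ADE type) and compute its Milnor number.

Type D_9, Milnor number mu = 9.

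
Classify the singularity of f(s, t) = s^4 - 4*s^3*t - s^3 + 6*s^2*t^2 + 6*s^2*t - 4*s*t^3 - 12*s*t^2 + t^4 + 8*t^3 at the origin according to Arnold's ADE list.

E_6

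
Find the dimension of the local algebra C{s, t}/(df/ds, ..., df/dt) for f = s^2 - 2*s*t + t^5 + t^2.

4

The Hessian of f at 0 has rank 1. Corank 1: A-series; mu = 4 gives A_4.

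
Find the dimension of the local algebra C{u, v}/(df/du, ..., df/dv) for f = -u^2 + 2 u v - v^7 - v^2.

6

The Hessian of f at 0 has rank 1. Corank 1: A-series; mu = 6 gives A_6.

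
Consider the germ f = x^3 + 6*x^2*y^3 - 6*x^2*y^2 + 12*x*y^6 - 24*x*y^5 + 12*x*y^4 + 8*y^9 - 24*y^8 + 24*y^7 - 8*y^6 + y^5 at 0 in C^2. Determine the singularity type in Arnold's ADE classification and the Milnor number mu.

Type E_8, Milnor number mu = 8.

The Hessian of f at 0 has rank 0. Corank 2; j^3 = x^3 is a perfect cube, so E-series; the 5-jet and mu = 8 give E_8.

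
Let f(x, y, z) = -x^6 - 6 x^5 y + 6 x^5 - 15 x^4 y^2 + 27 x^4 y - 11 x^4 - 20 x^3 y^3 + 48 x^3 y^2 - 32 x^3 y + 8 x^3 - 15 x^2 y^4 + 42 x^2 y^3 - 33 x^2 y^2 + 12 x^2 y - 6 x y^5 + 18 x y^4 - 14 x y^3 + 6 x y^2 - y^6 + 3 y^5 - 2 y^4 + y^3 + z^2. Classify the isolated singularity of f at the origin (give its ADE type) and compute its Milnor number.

The Hessian of f at 0 is [[0, 0, 0], [0, 0, 0], [0, 0, 2]] with rank 1, so corank 2. A Groebner basis of the Jacobian ideal J(f) in C{x,y,z} is {x^3 - 6*x^2 - 6*x*y - 3*y^2/2, x^2*y + 10*x^2 + 10*x*y + 5*y^2/2, -16*x^2 + x*y^2 - 16*x*y - 4*y^2, 24*x^2 + 24*x*y + y^3 + 6*y^2, z}; counting standard monomials gives mu = 6. Corank 2; j^3 = (2*x + y)^3 is a perfect cube, so E-series; the 4-jet and mu = 6 give E_6.

Type E6, Milnor number mu = 6.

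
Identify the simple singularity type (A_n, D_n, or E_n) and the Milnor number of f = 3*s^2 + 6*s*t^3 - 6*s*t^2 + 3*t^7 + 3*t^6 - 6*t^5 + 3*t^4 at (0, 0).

Type A6, Milnor number mu = 6.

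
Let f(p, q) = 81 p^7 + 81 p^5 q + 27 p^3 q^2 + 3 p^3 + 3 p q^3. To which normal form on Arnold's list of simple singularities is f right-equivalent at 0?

E_7

The Hessian of f at 0 has rank 0. Corank 2; j^3 = 3*p^3 is a perfect cube, so E-series; the 4-jet and mu = 7 give E_7.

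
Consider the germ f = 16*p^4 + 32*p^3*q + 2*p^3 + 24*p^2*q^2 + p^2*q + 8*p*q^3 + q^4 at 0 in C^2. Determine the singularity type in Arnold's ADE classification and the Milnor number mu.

The Hessian of f at 0 is [[0, 0], [0, 0]] with rank 0, so corank 2. A Groebner basis of the Jacobian ideal J(f) in C{p,q} is {p*q^2, -p*q/8 + q^3, p^2 + p*q/2}; counting standard monomials gives mu = 5. Corank 2; j^3 = p^2*(2*p + q) has shape L^2 M (L != M), so D-series; mu = 5 gives D_5.

Type D_{5}, Milnor number mu = 5.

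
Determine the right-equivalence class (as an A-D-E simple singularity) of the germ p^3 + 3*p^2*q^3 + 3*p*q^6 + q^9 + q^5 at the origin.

The Hessian of f at 0 has rank 0. Corank 2; j^3 = p^3 is a perfect cube, so E-series; the 5-jet and mu = 8 give E_8.

E_{8}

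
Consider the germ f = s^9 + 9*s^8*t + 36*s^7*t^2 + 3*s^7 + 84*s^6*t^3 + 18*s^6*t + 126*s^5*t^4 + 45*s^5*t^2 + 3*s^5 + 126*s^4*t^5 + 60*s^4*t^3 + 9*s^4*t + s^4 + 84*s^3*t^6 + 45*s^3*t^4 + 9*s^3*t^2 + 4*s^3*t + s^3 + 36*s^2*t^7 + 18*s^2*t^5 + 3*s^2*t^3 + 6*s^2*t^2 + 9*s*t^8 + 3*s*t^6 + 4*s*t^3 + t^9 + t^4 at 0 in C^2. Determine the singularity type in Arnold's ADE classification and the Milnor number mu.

The Hessian of f at 0 has rank 0. Corank 2; j^3 = s^3 is a perfect cube, so E-series; the 4-jet and mu = 6 give E_6.

Type E_6, Milnor number mu = 6.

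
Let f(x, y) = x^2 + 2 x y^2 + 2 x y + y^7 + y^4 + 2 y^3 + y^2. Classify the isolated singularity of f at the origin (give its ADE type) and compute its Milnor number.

The Hessian of f at 0 is [[2, 2], [2, 2]] with rank 1, so corank 1. A Groebner basis of the Jacobian ideal J(f) in C{x,y} is {x^3 + 3*x^2*y - 3*x^2 - 4*x*y + x + y, x + y^2 + y}; counting standard monomials gives mu = 6. Corank 1: A-series; mu = 6 gives A_6.

Type A6, Milnor number mu = 6.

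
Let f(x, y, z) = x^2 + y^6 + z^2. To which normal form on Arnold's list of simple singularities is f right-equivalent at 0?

A_{5}

The Hessian of f at 0 has rank 2. Corank 1: A-series; mu = 5 gives A_5.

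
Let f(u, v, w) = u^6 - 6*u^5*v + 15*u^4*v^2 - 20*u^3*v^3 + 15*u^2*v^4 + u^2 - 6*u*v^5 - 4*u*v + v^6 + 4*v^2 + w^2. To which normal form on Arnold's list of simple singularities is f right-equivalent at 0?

A5

The Hessian of f at 0 has rank 2. Corank 1: A-series; mu = 5 gives A_5.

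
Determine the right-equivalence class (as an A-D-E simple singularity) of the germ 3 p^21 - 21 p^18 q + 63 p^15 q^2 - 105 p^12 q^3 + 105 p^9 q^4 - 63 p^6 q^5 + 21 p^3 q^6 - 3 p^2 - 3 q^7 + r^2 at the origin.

A_{6}

The Hessian of f at 0 has rank 2. Corank 1: A-series; mu = 6 gives A_6.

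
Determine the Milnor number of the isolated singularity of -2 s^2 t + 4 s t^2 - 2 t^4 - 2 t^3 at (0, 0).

The Hessian of f at 0 is [[0, 0], [0, 0]] with rank 0, so corank 2. A Groebner basis of the Jacobian ideal J(f) in C{s,t} is {s^3 + s^2/4 - t^2/4, s^2/4 + t^3 - t^2/4, s*t - t^2}; counting standard monomials gives mu = 5. Corank 2; j^3 = -2*t*(s - t)^2 has shape L^2 M (L != M), so D-series; mu = 5 gives D_5.

5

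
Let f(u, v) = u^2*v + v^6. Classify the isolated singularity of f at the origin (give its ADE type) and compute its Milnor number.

The Hessian of f at 0 is [[0, 0], [0, 0]] with rank 0, so corank 2. A Groebner basis of the Jacobian ideal J(f) in C{u,v} is {u^2/6 + v^5, u^3, u*v}; counting standard monomials gives mu = 7. Corank 2; j^3 = u^2*v has shape L^2 M (L != M), so D-series; mu = 7 gives D_7.

Type D_7, Milnor number mu = 7.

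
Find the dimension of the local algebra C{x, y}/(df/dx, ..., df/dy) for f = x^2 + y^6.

The Hessian of f at 0 is [[2, 0], [0, 0]] with rank 1, so corank 1. A Groebner basis of the Jacobian ideal J(f) in C{x,y} is {y^5, x}; counting standard monomials gives mu = 5. Corank 1: A-series; mu = 5 gives A_5.

5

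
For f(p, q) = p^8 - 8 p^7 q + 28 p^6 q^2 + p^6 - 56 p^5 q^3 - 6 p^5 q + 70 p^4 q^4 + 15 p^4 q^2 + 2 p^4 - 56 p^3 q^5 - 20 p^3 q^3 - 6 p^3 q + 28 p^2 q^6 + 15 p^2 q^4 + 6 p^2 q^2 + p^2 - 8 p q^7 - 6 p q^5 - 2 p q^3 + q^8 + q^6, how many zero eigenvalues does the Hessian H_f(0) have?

1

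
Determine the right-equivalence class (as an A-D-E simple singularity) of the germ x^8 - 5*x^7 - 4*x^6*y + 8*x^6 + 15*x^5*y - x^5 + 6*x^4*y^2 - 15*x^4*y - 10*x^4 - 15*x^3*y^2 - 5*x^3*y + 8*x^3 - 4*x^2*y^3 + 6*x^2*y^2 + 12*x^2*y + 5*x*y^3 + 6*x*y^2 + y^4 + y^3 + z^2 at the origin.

The Hessian of f at 0 is [[0, 0, 0], [0, 0, 0], [0, 0, 2]] with rank 1, so corank 2. A Groebner basis of the Jacobian ideal J(f) in C{x,y,z} is {-256*x^2/11 - 256*x*y/11 + y^4 - 8*y^3/33 - 64*y^2/11, x^3 - 36*x^2/11 - 36*x*y/11 + y^3/11 - 9*y^2/11, x^2*y + 136*x^2/33 + 136*x*y/33 - 41*y^3/198 + 34*y^2/33, -128*x^2/33 + x*y^2 - 128*x*y/33 + 91*y^3/198 - 32*y^2/33, z}; counting standard monomials gives mu = 7. Corank 2; j^3 = (2*x + y)^3 is a perfect cube, so E-series; the 4-jet and mu = 7 give E_7.

E_{7}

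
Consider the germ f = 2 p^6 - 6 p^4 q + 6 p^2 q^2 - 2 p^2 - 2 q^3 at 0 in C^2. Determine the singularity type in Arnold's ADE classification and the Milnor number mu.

The Hessian of f at 0 has rank 1. Corank 1: A-series; mu = 2 gives A_2.

Type A2, Milnor number mu = 2.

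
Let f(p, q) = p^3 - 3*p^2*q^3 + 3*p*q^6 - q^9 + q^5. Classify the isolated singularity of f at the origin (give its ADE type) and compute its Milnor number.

Type E8, Milnor number mu = 8.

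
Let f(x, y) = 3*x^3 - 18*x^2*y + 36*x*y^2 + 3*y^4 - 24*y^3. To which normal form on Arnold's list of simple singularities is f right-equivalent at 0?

The Hessian of f at 0 is [[0, 0], [0, 0]] with rank 0, so corank 2. A Groebner basis of the Jacobian ideal J(f) in C{x,y} is {y^3, x^2 - 4*x*y + 4*y^2}; counting standard monomials gives mu = 6. Corank 2; j^3 = 3*(x - 2*y)^3 is a perfect cube, so E-series; the 4-jet and mu = 6 give E_6.

E_6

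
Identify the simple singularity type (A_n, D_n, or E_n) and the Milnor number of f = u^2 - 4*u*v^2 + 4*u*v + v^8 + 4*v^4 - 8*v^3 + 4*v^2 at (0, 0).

Type A7, Milnor number mu = 7.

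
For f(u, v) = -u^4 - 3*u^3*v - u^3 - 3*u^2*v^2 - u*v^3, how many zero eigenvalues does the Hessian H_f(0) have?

2

The Hessian at 0 is [[0, 0], [0, 0]] of rank 0; hence corank 2.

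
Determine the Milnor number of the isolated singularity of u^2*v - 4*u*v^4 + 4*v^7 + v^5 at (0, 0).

The Hessian of f at 0 is [[0, 0], [0, 0]] with rank 0, so corank 2. A Groebner basis of the Jacobian ideal J(f) in C{u,v} is {-u*v/2 + v^4, u*v^2, u^2 + 5*u*v/2}; counting standard monomials gives mu = 6. Corank 2; j^3 = u^2*v has shape L^2 M (L != M), so D-series; mu = 6 gives D_6.

6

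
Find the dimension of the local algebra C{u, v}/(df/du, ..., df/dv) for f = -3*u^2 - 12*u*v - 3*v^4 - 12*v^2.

3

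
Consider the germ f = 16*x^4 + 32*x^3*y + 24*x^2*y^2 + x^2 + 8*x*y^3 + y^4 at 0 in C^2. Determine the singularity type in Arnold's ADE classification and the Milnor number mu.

Type A3, Milnor number mu = 3.

The Hessian of f at 0 is [[2, 0], [0, 0]] with rank 1, so corank 1. A Groebner basis of the Jacobian ideal J(f) in C{x,y} is {y^3, x}; counting standard monomials gives mu = 3. Corank 1: A-series; mu = 3 gives A_3.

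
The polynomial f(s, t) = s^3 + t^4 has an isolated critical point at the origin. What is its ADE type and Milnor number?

Type E_6, Milnor number mu = 6.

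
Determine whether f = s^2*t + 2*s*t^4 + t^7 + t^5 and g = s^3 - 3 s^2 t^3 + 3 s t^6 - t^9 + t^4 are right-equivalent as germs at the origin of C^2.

The Hessian of f at 0 has rank 0. Corank 2; j^3 = s^2*t has shape L^2 M (L != M), so D-series; mu = 6 gives D_6. The Hessian of g at 0 has rank 0. Corank 2; j^3 = s^3 is a perfect cube, so E-series; the 4-jet and mu = 6 give E_6. f is D_6 but g is E_6, hence not right-equivalent.

No.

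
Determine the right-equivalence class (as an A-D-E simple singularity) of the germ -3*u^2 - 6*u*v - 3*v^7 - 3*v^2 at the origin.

A_{6}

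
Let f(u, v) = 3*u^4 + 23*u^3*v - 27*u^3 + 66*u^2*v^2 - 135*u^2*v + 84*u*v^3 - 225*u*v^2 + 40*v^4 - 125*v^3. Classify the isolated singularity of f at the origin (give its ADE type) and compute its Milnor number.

The Hessian of f at 0 has rank 0. Corank 2; j^3 = -(3*u + 5*v)^3 is a perfect cube, so E-series; the 4-jet and mu = 7 give E_7.

Type E7, Milnor number mu = 7.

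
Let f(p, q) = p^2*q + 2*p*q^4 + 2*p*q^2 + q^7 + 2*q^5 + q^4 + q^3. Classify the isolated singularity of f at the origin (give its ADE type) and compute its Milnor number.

Type D5, Milnor number mu = 5.

The Hessian of f at 0 has rank 0. Corank 2; j^3 = q*(p + q)^2 has shape L^2 M (L != M), so D-series; mu = 5 gives D_5.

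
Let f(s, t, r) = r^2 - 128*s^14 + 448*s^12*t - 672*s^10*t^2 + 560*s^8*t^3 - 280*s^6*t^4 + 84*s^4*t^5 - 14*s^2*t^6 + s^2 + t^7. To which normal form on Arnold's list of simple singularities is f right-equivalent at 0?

The Hessian of f at 0 has rank 2. Corank 1: A-series; mu = 6 gives A_6.

A6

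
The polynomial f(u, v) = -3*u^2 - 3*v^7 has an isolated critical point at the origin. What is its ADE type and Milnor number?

Type A6, Milnor number mu = 6.

The Hessian of f at 0 has rank 1. Corank 1: A-series; mu = 6 gives A_6.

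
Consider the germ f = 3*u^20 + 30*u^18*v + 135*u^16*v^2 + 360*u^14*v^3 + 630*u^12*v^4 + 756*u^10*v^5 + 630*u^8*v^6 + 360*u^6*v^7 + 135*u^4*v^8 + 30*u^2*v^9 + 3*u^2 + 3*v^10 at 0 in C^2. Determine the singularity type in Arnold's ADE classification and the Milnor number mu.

Type A9, Milnor number mu = 9.

The Hessian of f at 0 has rank 1. Corank 1: A-series; mu = 9 gives A_9.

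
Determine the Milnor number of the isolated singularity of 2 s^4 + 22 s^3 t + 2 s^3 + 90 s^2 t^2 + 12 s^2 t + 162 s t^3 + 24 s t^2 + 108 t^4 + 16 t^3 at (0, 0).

7

The Hessian of f at 0 has rank 0. Corank 2; j^3 = 2*(s + 2*t)^3 is a perfect cube, so E-series; the 4-jet and mu = 7 give E_7.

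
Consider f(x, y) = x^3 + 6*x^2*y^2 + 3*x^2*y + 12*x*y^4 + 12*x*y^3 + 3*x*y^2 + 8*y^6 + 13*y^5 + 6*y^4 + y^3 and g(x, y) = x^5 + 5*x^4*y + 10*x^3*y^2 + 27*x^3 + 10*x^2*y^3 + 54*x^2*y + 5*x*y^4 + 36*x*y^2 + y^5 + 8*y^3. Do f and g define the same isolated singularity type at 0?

Yes.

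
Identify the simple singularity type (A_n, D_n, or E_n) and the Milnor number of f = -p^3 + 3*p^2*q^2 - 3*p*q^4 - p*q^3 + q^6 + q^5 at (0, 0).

Type E_{7}, Milnor number mu = 7.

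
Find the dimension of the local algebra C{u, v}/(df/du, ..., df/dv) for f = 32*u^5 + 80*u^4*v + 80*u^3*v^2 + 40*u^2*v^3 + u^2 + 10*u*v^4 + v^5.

The Hessian of f at 0 has rank 1. Corank 1: A-series; mu = 4 gives A_4.

4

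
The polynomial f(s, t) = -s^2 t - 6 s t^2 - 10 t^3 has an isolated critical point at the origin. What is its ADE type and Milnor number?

Type D_4, Milnor number mu = 4.

The Hessian of f at 0 has rank 0. Corank 2; j^3 = -t*(s^2 + 6*s*t + 10*t^2) splits into three distinct lines over C (the quadratic factor has nonzero discriminant), so D_4.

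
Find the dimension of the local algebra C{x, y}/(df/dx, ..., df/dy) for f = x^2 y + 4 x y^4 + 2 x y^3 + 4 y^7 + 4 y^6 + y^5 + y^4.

The Hessian of f at 0 is [[0, 0], [0, 0]] with rank 0, so corank 2. A Groebner basis of the Jacobian ideal J(f) in C{x,y} is {x*y^2, x*y + y^3, x^2 - 4*x*y}; counting standard monomials gives mu = 5. Corank 2; j^3 = x^2*y has shape L^2 M (L != M), so D-series; mu = 5 gives D_5.

5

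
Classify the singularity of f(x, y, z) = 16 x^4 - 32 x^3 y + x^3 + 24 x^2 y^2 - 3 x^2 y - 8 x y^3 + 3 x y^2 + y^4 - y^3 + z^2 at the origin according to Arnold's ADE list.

E_{6}

The Hessian of f at 0 has rank 1. Corank 2; j^3 = (x - y)^3 is a perfect cube, so E-series; the 4-jet and mu = 6 give E_6.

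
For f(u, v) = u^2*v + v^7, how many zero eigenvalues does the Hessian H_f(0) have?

2

The Hessian at 0 is [[0, 0], [0, 0]] of rank 0; hence corank 2.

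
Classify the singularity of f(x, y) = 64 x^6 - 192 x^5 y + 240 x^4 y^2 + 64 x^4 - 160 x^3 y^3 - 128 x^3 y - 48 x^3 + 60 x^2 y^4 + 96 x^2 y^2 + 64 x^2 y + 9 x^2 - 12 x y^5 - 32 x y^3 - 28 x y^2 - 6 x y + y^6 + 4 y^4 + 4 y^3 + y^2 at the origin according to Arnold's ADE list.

The Hessian of f at 0 has rank 1. Corank 1: A-series; mu = 5 gives A_5.

A5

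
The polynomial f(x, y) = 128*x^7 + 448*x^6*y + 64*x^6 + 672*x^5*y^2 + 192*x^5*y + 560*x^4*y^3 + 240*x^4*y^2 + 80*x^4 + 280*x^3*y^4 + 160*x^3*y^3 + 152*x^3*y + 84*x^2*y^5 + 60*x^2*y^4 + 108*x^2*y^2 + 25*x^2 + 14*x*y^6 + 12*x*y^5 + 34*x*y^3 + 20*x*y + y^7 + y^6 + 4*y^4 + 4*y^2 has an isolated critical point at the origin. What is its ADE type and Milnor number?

The Hessian of f at 0 has rank 1. Corank 1: A-series; mu = 6 gives A_6.

Type A_6, Milnor number mu = 6.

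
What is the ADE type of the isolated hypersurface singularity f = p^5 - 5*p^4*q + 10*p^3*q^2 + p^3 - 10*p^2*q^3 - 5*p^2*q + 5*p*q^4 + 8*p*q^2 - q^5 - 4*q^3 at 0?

The Hessian of f at 0 is [[0, 0], [0, 0]] with rank 0, so corank 2. A Groebner basis of the Jacobian ideal J(f) in C{p,q} is {-p*q/5 + q^4 + 2*q^2/5, p*q^2 - 2*q^3, p^2 - 3*p*q + 2*q^2}; counting standard monomials gives mu = 6. Corank 2; j^3 = (p - 2*q)^2*(p - q) has shape L^2 M (L != M), so D-series; mu = 6 gives D_6.

D_6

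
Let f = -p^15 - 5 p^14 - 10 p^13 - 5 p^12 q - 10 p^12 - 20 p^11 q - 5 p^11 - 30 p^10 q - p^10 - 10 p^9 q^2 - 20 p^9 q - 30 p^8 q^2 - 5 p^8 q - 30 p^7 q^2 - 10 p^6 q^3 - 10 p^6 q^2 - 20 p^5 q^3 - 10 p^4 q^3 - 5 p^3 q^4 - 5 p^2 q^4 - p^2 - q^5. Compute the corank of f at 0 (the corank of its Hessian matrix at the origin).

1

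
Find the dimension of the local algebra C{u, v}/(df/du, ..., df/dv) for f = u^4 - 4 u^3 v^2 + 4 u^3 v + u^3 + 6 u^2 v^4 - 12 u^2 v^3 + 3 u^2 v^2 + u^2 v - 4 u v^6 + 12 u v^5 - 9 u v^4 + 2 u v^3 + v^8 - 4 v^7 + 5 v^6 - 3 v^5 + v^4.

5

The Hessian of f at 0 has rank 0. Corank 2; j^3 = u^2*(u + v) has shape L^2 M (L != M), so D-series; mu = 5 gives D_5.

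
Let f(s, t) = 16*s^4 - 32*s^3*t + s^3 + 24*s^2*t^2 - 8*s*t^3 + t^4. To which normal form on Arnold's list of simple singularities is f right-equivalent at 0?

The Hessian of f at 0 is [[0, 0], [0, 0]] with rank 0, so corank 2. A Groebner basis of the Jacobian ideal J(f) in C{s,t} is {t^4, s*t^2 - t^3/6, s^2}; counting standard monomials gives mu = 6. Corank 2; j^3 = s^3 is a perfect cube, so E-series; the 4-jet and mu = 6 give E_6.

E6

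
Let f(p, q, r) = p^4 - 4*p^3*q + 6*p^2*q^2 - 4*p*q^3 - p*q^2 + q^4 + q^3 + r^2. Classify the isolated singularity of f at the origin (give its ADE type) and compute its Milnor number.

The Hessian of f at 0 has rank 1. Corank 2; j^3 = -q^2*(p - q) has shape L^2 M (L != M), so D-series; mu = 5 gives D_5.

Type D_5, Milnor number mu = 5.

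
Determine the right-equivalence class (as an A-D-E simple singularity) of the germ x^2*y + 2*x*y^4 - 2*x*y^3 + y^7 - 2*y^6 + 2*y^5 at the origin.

D6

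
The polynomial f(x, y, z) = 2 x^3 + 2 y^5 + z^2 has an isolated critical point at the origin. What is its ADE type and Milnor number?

The Hessian of f at 0 has rank 1. Corank 2; j^3 = 2*x^3 is a perfect cube, so E-series; the 5-jet and mu = 8 give E_8.

Type E_{8}, Milnor number mu = 8.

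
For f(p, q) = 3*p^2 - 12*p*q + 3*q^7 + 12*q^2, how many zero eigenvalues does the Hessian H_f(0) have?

1

The Hessian at 0 is [[6, -12], [-12, 24]] of rank 1; hence corank 1.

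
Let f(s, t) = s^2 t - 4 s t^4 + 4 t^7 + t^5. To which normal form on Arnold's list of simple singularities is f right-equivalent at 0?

D_6

The Hessian of f at 0 has rank 0. Corank 2; j^3 = s^2*t has shape L^2 M (L != M), so D-series; mu = 6 gives D_6.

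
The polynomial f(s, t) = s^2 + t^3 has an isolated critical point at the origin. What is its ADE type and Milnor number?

Type A_2, Milnor number mu = 2.

The Hessian of f at 0 is [[2, 0], [0, 0]] with rank 1, so corank 1. A Groebner basis of the Jacobian ideal J(f) in C{s,t} is {t^2, s}; counting standard monomials gives mu = 2. Corank 1: A-series; mu = 2 gives A_2.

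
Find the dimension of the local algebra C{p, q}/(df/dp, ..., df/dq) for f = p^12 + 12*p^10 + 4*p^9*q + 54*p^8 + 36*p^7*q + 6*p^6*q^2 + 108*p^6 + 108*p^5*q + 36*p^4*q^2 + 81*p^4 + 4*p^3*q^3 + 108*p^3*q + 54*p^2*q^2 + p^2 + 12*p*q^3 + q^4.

3

The Hessian of f at 0 has rank 1. Corank 1: A-series; mu = 3 gives A_3.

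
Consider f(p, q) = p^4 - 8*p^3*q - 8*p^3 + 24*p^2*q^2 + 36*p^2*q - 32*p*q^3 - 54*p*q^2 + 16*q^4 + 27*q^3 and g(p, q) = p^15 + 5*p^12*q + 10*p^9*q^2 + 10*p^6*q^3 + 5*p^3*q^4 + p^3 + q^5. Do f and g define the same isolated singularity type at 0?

The Hessian of f at 0 is [[0, 0], [0, 0]] with rank 0, so corank 2. A Groebner basis of the Jacobian ideal J(f) in C{p,q} is {q^4, p*q^2 - 5*q^3/3, p^2 - 3*p*q + 9*q^2/4}; counting standard monomials gives mu = 6. Corank 2; j^3 = -(2*p - 3*q)^3 is a perfect cube, so E-series; the 4-jet and mu = 6 give E_6. The Hessian of g at 0 is [[0, 0], [0, 0]] with rank 0, so corank 2. A Groebner basis of the Jacobian ideal J(g) in C{p,q} is {q^4, p^2}; counting standard monomials gives mu = 8. Corank 2; j^3 = p^3 is a perfect cube, so E-series; the 5-jet and mu = 8 give E_8. f is E_6 but g is E_8, hence not right-equivalent.

No.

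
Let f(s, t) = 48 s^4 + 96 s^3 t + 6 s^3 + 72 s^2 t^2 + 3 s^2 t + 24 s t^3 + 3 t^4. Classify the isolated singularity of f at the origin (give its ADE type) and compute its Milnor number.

Type D_{5}, Milnor number mu = 5.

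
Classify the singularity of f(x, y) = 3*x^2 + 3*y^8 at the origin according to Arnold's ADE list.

A7

The Hessian of f at 0 is [[6, 0], [0, 0]] with rank 1, so corank 1. A Groebner basis of the Jacobian ideal J(f) in C{x,y} is {y^7, x}; counting standard monomials gives mu = 7. Corank 1: A-series; mu = 7 gives A_7.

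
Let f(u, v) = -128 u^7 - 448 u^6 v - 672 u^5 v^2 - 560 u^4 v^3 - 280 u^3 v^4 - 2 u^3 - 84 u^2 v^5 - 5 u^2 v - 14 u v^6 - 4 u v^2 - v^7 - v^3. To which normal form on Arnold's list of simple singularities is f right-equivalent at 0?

D_{8}

The Hessian of f at 0 has rank 0. Corank 2; j^3 = -(u + v)^2*(2*u + v) has shape L^2 M (L != M), so D-series; mu = 8 gives D_8.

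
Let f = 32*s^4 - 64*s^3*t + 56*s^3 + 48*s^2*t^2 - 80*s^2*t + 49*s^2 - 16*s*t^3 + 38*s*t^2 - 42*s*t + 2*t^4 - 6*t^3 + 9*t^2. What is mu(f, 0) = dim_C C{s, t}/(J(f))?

3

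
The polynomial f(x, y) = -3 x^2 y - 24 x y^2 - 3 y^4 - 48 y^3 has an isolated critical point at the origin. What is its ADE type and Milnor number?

The Hessian of f at 0 is [[0, 0], [0, 0]] with rank 0, so corank 2. A Groebner basis of the Jacobian ideal J(f) in C{x,y} is {x^3 - 16*x^2 + 256*y^2, x^2/4 + y^3 - 4*y^2, x*y + 4*y^2}; counting standard monomials gives mu = 5. Corank 2; j^3 = -3*y*(x + 4*y)^2 has shape L^2 M (L != M), so D-series; mu = 5 gives D_5.

Type D5, Milnor number mu = 5.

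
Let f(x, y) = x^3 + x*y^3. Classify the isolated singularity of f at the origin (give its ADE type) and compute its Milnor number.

Type E7, Milnor number mu = 7.

The Hessian of f at 0 is [[0, 0], [0, 0]] with rank 0, so corank 2. A Groebner basis of the Jacobian ideal J(f) in C{x,y} is {x^3, x*y^2, 3*x^2 + y^3}; counting standard monomials gives mu = 7. Corank 2; j^3 = x^3 is a perfect cube, so E-series; the 4-jet and mu = 7 give E_7.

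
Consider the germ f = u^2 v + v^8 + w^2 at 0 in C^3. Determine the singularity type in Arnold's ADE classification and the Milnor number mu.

Type D_{9}, Milnor number mu = 9.

The Hessian of f at 0 is [[0, 0, 0], [0, 0, 0], [0, 0, 2]] with rank 1, so corank 2. A Groebner basis of the Jacobian ideal J(f) in C{u,v,w} is {u^2/8 + v^7, u^3, u*v, w}; counting standard monomials gives mu = 9. Corank 2; j^3 = u^2*v has shape L^2 M (L != M), so D-series; mu = 9 gives D_9.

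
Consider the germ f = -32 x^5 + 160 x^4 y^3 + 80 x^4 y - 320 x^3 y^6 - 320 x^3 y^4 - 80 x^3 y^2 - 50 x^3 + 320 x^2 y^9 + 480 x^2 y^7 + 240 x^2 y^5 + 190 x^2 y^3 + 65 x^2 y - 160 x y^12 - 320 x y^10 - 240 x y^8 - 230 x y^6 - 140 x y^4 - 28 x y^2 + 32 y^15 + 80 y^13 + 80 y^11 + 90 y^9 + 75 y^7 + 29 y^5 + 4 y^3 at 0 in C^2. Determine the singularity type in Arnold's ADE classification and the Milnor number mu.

Type D6, Milnor number mu = 6.

The Hessian of f at 0 is [[0, 0], [0, 0]] with rank 0, so corank 2. A Groebner basis of the Jacobian ideal J(f) in C{x,y} is {-625*x*y/623 + y^4 + 250*y^2/623, x*y^2 - 2*y^3/5, x^2 - 2491*x*y/3115 + 498*y^2/3115}; counting standard monomials gives mu = 6. Corank 2; j^3 = -(2*x - y)*(5*x - 2*y)^2 has shape L^2 M (L != M), so D-series; mu = 6 gives D_6.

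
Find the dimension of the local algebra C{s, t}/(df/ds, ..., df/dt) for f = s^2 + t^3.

2

The Hessian of f at 0 has rank 1. Corank 1: A-series; mu = 2 gives A_2.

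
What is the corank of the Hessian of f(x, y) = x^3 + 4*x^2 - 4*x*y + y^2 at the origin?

1

Hessian at 0 has rank 1.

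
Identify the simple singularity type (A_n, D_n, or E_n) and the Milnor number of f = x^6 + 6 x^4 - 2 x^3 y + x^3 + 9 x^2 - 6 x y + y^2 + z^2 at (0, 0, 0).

Type A_2, Milnor number mu = 2.

The Hessian of f at 0 has rank 2. Corank 1: A-series; mu = 2 gives A_2.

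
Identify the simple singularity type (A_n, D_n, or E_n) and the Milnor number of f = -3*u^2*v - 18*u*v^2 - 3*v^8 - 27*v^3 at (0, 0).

Type D9, Milnor number mu = 9.

The Hessian of f at 0 has rank 0. Corank 2; j^3 = -3*v*(u + 3*v)^2 has shape L^2 M (L != M), so D-series; mu = 9 gives D_9.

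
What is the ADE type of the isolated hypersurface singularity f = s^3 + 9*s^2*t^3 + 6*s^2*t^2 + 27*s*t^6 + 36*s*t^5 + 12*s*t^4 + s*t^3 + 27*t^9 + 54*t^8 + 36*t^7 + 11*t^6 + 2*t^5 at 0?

E_7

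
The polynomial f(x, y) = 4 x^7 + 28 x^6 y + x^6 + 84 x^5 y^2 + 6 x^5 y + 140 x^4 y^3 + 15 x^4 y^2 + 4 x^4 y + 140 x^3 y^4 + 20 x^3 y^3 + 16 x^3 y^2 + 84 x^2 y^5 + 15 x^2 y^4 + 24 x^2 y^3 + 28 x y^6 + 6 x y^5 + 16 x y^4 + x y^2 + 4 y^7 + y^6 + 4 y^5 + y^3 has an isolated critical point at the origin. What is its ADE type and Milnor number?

The Hessian of f at 0 is [[0, 0], [0, 0]] with rank 0, so corank 2. A Groebner basis of the Jacobian ideal J(f) in C{x,y} is {x^4 + x*y/2 + y^2/2, x^2*y - y^2/3, x*y^2, y^3}; counting standard monomials gives mu = 7. Corank 2; j^3 = y^2*(x + y) has shape L^2 M (L != M), so D-series; mu = 7 gives D_7.

Type D7, Milnor number mu = 7.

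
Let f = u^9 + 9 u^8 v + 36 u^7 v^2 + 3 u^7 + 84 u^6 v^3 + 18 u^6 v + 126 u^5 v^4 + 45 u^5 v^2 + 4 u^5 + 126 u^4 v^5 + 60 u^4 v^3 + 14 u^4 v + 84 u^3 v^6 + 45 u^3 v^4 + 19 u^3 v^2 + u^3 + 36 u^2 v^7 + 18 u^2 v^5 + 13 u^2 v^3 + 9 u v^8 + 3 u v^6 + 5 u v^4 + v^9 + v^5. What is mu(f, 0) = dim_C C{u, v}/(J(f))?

8

The Hessian of f at 0 is [[0, 0], [0, 0]] with rank 0, so corank 2. A Groebner basis of the Jacobian ideal J(f) in C{u,v} is {u^2/2 + u*v^3, -2*u^2 + v^4, u^3, u^2*v}; counting standard monomials gives mu = 8. Corank 2; j^3 = u^3 is a perfect cube, so E-series; the 5-jet and mu = 8 give E_8.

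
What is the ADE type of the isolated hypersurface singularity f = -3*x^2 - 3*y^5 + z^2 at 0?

A_4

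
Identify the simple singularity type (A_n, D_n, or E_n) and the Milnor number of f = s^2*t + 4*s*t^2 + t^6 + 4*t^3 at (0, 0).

The Hessian of f at 0 has rank 0. Corank 2; j^3 = t*(s + 2*t)^2 has shape L^2 M (L != M), so D-series; mu = 7 gives D_7.

Type D7, Milnor number mu = 7.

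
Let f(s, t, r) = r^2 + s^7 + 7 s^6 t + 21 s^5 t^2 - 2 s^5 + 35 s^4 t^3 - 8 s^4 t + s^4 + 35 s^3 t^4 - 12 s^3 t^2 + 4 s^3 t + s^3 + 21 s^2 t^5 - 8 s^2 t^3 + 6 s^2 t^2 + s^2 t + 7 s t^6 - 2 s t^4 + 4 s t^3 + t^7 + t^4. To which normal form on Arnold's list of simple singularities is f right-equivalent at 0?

D5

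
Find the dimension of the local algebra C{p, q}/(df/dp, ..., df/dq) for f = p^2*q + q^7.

8

The Hessian of f at 0 has rank 0. Corank 2; j^3 = p^2*q has shape L^2 M (L != M), so D-series; mu = 8 gives D_8.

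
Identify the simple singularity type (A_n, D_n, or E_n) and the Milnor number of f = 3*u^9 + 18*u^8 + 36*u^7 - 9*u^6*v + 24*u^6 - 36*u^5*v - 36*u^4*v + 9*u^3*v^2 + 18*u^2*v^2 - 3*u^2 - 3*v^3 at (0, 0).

Type A2, Milnor number mu = 2.

The Hessian of f at 0 has rank 1. Corank 1: A-series; mu = 2 gives A_2.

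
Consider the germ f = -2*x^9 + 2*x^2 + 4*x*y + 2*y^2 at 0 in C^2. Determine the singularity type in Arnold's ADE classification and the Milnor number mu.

The Hessian of f at 0 has rank 1. Corank 1: A-series; mu = 8 gives A_8.

Type A8, Milnor number mu = 8.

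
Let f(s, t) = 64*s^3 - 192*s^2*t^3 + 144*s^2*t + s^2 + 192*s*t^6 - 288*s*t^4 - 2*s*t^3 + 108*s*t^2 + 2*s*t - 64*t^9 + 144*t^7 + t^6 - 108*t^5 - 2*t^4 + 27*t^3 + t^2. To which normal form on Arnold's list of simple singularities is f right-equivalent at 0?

A_{2}

The Hessian of f at 0 has rank 1. Corank 1: A-series; mu = 2 gives A_2.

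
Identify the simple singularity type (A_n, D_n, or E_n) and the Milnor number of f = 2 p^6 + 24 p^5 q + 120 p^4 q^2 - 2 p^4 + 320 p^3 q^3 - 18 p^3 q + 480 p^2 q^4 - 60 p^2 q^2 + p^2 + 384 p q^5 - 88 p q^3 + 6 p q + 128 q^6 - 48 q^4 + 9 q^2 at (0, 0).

The Hessian of f at 0 is [[2, 6], [6, 18]] with rank 1, so corank 1. A Groebner basis of the Jacobian ideal J(f) in C{p,q} is {p*q^2 - 3*p - 9*q, p + q^3 + 3*q, p^2 + 6*p*q + 9*q^2}; counting standard monomials gives mu = 5. Corank 1: A-series; mu = 5 gives A_5.

Type A5, Milnor number mu = 5.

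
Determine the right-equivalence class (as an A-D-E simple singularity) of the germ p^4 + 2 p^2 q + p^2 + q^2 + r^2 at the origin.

A_{1}

The Hessian of f at 0 is [[2, 0, 0], [0, 2, 0], [0, 0, 2]] with rank 3, so corank 0. A Groebner basis of the Jacobian ideal J(f) in C{p,q,r} is {p, q, r}; counting standard monomials gives mu = 1. Corank 0: nondegenerate Morse point, so A_1.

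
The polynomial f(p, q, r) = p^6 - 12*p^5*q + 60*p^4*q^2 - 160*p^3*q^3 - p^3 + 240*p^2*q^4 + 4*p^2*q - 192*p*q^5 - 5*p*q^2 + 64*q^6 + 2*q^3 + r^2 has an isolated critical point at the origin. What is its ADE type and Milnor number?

The Hessian of f at 0 is [[0, 0, 0], [0, 0, 0], [0, 0, 2]] with rank 1, so corank 2. A Groebner basis of the Jacobian ideal J(f) in C{p,q,r} is {p*q/6 + q^5 - q^2/6, p*q^2 - q^3, p^2 - 3*p*q + 2*q^2, r}; counting standard monomials gives mu = 7. Corank 2; j^3 = -(p - 2*q)*(p - q)^2 has shape L^2 M (L != M), so D-series; mu = 7 gives D_7.

Type D_{7}, Milnor number mu = 7.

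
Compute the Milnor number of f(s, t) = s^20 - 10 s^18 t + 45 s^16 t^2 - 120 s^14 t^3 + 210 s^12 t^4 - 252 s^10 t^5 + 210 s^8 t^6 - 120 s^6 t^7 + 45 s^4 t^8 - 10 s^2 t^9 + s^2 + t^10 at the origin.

The Hessian of f at 0 has rank 1. Corank 1: A-series; mu = 9 gives A_9.

9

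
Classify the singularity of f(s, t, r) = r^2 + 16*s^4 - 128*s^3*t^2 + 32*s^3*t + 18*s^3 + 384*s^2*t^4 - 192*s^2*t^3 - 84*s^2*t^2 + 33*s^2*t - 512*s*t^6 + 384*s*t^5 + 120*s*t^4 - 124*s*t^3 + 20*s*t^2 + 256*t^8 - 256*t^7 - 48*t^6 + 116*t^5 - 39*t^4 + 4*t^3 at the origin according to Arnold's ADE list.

The Hessian of f at 0 has rank 1. Corank 2; j^3 = (2*s + t)*(3*s + 2*t)^2 has shape L^2 M (L != M), so D-series; mu = 5 gives D_5.

D_{5}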